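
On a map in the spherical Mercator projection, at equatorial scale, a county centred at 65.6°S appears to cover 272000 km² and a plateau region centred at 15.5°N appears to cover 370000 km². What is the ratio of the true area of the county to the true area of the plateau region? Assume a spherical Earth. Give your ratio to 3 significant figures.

On Mercator the areal scale is sec²φ, so true area = apparent × cos²φ.
True area of county: 272000 × cos²(65.6°) = 272000 × 0.1707 = 46420 km².
True area of plateau region: 370000 × cos²(15.5°) = 370000 × 0.9286 = 343600 km².
Ratio = 46420 / 343600 ≈ 0.135.

0.135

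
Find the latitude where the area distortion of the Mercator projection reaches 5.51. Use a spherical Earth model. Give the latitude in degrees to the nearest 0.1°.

64.8°

Mercator areal scale is sec²φ.
sec²φ = 5.51  ⇒  cos²φ = 0.1815  ⇒  cos φ = 0.4260.
φ = arccos(0.4260) ≈ 64.8°.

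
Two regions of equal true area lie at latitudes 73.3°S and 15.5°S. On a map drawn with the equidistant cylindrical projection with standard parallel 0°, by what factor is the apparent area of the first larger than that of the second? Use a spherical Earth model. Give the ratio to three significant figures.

For the equirectangular projection with φ₀ = 0 (plate carrée), h = 1 along meridians and k = sec φ along parallels.
Areal scale at 73.3°: h·k = 1.000 × 3.480 = 3.480.
Areal scale at 15.5°: h·k = 1.000 × 1.038 = 1.038.
Ratio = 3.480/1.038 ≈ 3.35.

3.35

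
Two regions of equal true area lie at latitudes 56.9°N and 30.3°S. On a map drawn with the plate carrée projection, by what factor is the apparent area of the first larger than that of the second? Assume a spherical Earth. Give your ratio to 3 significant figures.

In the plate carrée (x = Rλ, y = Rφ), meridians are true-scale (h = 1) and parallels are stretched by k = sec φ.
Areal scale at 56.9°: h·k = 1.000 × 1.831 = 1.831.
Areal scale at 30.3°: h·k = 1.000 × 1.158 = 1.158.
Ratio = 1.831/1.158 ≈ 1.58.

1.58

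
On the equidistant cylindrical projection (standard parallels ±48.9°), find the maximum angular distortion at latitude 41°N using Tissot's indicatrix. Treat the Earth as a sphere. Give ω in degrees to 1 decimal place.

7.9°

In the equirectangular projection with standard parallel φ₀ = 48.9° (x = Rλ cos φ₀, y = Rφ), meridians are true-scale (h = 1) and the parallel scale is k = cos φ₀ / cos φ.
At 41°: h = 1.000, k = 0.8710; principal scales a = 1.000, b = 0.8710.
sin(ω/2) = (a − b)/(a + b) = 0.1290/1.871 = 0.06893, so ω = 2 arcsin(0.06893) ≈ 7.9°.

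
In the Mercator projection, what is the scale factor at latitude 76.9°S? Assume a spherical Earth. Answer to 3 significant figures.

4.41

For Mercator, h = k = sec φ (a conformal cylindrical projection has a single point scale, 1/cos φ).
k = 1/cos 76.9° = 1/0.2267 = 4.412.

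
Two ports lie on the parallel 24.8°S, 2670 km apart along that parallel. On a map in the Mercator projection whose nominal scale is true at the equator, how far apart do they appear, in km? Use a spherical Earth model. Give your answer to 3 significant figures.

2940 km

For Mercator, h = k = sec φ (a conformal cylindrical projection has a single point scale, 1/cos φ).
Along the parallel, k = sec 24.8° = 1/0.9078 = 1.102.
Map distance = 2670 × 1.102 ≈ 2940 km.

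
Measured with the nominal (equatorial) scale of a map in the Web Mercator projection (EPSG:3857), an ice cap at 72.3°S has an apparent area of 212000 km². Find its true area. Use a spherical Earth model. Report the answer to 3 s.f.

19600 km²

The Mercator projection is conformal; its linear scale factor is the same in every direction and equals sec φ = 1/cos φ.
Areal scale = k² = sec²φ = 1/cos²(72.3°) = 1/0.3040² = 10.82.
True area = apparent / (areal scale) = 212000 / 10.82 ≈ 19600 km².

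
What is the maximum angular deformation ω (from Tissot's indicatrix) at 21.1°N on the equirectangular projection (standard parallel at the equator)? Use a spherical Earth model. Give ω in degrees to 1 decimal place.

In the plate carrée (x = Rλ, y = Rφ), meridians are true-scale (h = 1) and parallels are stretched by k = sec φ.
At 21.1°: h = 1.000, k = 1.072; principal scales a = 1.072, b = 1.000.
sin(ω/2) = (a − b)/(a + b) = 0.07186/2.072 = 0.03469, so ω = 2 arcsin(0.03469) ≈ 4.0°.

4.0°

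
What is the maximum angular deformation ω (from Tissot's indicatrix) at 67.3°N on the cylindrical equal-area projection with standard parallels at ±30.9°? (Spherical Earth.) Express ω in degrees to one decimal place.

For cylindrical equal-area with standard parallel φ₀, h = cos φ / cos φ₀ and k = cos φ₀ / cos φ, so h·k = 1.
At 67.3°: h = 0.4497, k = 2.224; principal scales a = 2.224, b = 0.4497.
sin(ω/2) = (a − b)/(a + b) = 1.774/2.673 = 0.6635, so ω = 2 arcsin(0.6635) ≈ 83.1°.

83.1°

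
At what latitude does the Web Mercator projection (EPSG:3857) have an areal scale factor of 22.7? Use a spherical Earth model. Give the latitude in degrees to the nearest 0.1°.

77.9°

Mercator areal scale is sec²φ.
sec²φ = 22.7  ⇒  cos²φ = 0.04405  ⇒  cos φ = 0.2099.
φ = arccos(0.2099) ≈ 77.9°.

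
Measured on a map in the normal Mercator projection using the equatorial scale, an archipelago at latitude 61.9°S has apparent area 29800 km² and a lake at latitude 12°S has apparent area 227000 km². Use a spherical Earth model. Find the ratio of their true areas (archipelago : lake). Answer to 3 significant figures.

0.0304

Since Mercator area scale is 1/cos²φ, the true area equals the apparent area multiplied by cos²φ.
True area of archipelago: 29800 × cos²(61.9°) = 29800 × 0.2219 = 6611 km².
True area of lake: 227000 × cos²(12°) = 227000 × 0.9568 = 217200 km².
Ratio = 6611 / 217200 ≈ 0.0304.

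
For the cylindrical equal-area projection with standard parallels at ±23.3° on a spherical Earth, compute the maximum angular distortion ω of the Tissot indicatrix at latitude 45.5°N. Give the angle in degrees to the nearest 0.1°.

A cylindrical equal-area projection with standard parallel φ₀ has meridian scale h = cos φ / cos φ₀ and parallel scale k = cos φ₀ / cos φ (so areas are preserved, h·k = 1).
At 45.5°: h = 0.7631, k = 1.310; principal scales a = 1.310, b = 0.7631.
sin(ω/2) = (a − b)/(a + b) = 0.5472/2.074 = 0.2639, so ω = 2 arcsin(0.2639) ≈ 30.6°.

30.6°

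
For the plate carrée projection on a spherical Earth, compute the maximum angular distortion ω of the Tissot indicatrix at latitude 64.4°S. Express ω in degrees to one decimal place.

46.7°

Plate carrée maps x = Rλ, y = Rφ. The meridian scale is h = 1 and the parallel scale is k = 1/cos φ = sec φ.
At 64.4°: h = 1.000, k = 2.314; principal scales a = 2.314, b = 1.000.
sin(ω/2) = (a − b)/(a + b) = 1.314/3.314 = 0.3966, so ω = 2 arcsin(0.3966) ≈ 46.7°.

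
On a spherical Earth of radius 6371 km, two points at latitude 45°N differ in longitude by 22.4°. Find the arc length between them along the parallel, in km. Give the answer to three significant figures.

1760 km

Arc length along a parallel = R cos φ · Δλ (with Δλ in radians).
= 6371 × cos 45° × (22.4° × π/180) = 6371 × 0.7071 × 0.3910 ≈ 1760 km.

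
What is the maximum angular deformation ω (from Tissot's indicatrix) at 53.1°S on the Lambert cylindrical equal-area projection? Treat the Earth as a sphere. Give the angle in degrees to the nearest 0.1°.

56.1°

The Lambert cylindrical equal-area projection is the cylindrical equal-area projection with its standard parallel at the equator (φ₀ = 0). For cylindrical equal-area with standard parallel φ₀, h = cos φ / cos φ₀ and k = cos φ₀ / cos φ, so h·k = 1.
At 53.1°: h = 0.6004, k = 1.666; principal scales a = 1.666, b = 0.6004.
sin(ω/2) = (a − b)/(a + b) = 1.065/2.266 = 0.4700, so ω = 2 arcsin(0.4700) ≈ 56.1°.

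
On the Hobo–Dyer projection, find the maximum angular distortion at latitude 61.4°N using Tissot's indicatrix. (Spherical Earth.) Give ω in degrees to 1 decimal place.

55.6°

Hobo–Dyer is a cylindrical equal-area projection with standard parallels at ±37.5°. A cylindrical equal-area projection with standard parallel φ₀ has meridian scale h = cos φ / cos φ₀ and parallel scale k = cos φ₀ / cos φ (so areas are preserved, h·k = 1).
At 61.4°: h = 0.6034, k = 1.657; principal scales a = 1.657, b = 0.6034.
sin(ω/2) = (a − b)/(a + b) = 1.054/2.261 = 0.4662, so ω = 2 arcsin(0.4662) ≈ 55.6°.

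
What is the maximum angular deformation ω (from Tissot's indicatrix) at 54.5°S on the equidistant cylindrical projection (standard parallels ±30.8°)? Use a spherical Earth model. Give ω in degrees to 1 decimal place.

22.3°

With standard parallel φ₀ = 30.8°, the equirectangular projection gives x = Rλ cos φ₀, y = Rφ, so h = 1 and k = cos 30.8° / cos φ.
At 54.5°: h = 1.000, k = 1.479; principal scales a = 1.479, b = 1.000.
sin(ω/2) = (a − b)/(a + b) = 0.4792/2.479 = 0.1933, so ω = 2 arcsin(0.1933) ≈ 22.3°.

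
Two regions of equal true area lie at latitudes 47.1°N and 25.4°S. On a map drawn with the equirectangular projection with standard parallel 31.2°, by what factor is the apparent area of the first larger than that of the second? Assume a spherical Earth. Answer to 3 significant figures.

1.33

The equidistant cylindrical projection with φ₀ = 31.2° has h = 1 (meridians true) and k = cos φ₀ / cos φ along parallels.
Areal scale at 47.1°: h·k = 1.000 × 1.257 = 1.257.
Areal scale at 25.4°: h·k = 1.000 × 0.9469 = 0.9469.
Ratio = 1.257/0.9469 ≈ 1.33.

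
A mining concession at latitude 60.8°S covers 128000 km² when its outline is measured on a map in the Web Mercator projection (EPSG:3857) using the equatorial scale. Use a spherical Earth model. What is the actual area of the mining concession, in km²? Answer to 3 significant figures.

The Mercator projection is conformal; its linear scale factor is the same in every direction and equals sec φ = 1/cos φ.
Areal scale = k² = sec²φ = 1/cos²(60.8°) = 1/0.4879² = 4.202.
True area = apparent / (areal scale) = 128000 / 4.202 ≈ 30500 km².

30500 km²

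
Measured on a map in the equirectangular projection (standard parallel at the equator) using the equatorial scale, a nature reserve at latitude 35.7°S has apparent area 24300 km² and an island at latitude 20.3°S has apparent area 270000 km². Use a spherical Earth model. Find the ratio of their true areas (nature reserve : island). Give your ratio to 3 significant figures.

0.0779

Plate carrée has h = 1 and k = sec φ, giving areal scale sec φ; true area = (apparent area) · cos φ.
True area of nature reserve: 24300 × cos(35.7°) = 24300 × 0.8121 = 19730 km².
True area of island: 270000 × cos(20.3°) = 270000 × 0.9379 = 253200 km².
Ratio = 19730 / 253200 ≈ 0.0779.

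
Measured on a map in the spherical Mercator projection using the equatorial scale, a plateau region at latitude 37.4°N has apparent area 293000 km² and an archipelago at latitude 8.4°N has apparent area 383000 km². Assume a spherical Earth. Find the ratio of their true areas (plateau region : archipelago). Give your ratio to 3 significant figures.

0.493

Mercator's areal exaggeration is sec²φ; hence true area = (apparent area) · cos²φ.
True area of plateau region: 293000 × cos²(37.4°) = 293000 × 0.6311 = 184900 km².
True area of archipelago: 383000 × cos²(8.4°) = 383000 × 0.9787 = 374800 km².
Ratio = 184900 / 374800 ≈ 0.493.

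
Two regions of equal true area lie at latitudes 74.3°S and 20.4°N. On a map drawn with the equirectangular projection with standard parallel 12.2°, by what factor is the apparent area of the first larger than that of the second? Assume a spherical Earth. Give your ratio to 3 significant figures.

The equidistant cylindrical projection with φ₀ = 12.2° has h = 1 (meridians true) and k = cos φ₀ / cos φ along parallels.
Areal scale at 74.3°: h·k = 1.000 × 3.612 = 3.612.
Areal scale at 20.4°: h·k = 1.000 × 1.043 = 1.043.
Ratio = 3.612/1.043 ≈ 3.46.

3.46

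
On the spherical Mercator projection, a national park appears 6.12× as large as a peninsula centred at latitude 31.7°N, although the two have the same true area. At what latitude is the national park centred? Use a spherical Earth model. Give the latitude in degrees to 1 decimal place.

69.9°

On Mercator, (apparent₁)/(apparent₂) = sec²φ₁ / sec²φ₂ when true areas are equal.
cos²φ₂ / cos²φ₁ = 6.12  ⇒  cos φ₁ = cos 31.7° / √6.12 = 0.8508/2.474 = 0.3439.
φ₁ = arccos(0.3439) ≈ 69.9°.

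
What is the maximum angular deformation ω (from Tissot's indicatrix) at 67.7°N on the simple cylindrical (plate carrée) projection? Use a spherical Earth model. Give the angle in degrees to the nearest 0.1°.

53.5°

For the equirectangular projection with φ₀ = 0 (plate carrée), h = 1 along meridians and k = sec φ along parallels.
At 67.7°: h = 1.000, k = 2.635; principal scales a = 2.635, b = 1.000.
sin(ω/2) = (a − b)/(a + b) = 1.635/3.635 = 0.4498, so ω = 2 arcsin(0.4498) ≈ 53.5°.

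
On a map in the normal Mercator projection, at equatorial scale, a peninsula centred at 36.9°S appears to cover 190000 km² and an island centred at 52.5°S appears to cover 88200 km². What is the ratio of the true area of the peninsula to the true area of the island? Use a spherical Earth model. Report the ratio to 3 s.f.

3.72

On Mercator the areal scale is sec²φ, so true area = apparent × cos²φ.
True area of peninsula: 190000 × cos²(36.9°) = 190000 × 0.6395 = 121500 km².
True area of island: 88200 × cos²(52.5°) = 88200 × 0.3706 = 32690 km².
Ratio = 121500 / 32690 ≈ 3.72.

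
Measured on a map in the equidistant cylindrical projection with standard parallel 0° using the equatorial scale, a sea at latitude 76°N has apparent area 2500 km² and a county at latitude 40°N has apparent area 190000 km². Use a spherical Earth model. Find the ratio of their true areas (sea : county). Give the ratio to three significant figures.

0.00416

Plate carrée has h = 1 and k = sec φ, giving areal scale sec φ; true area = (apparent area) · cos φ.
True area of sea: 2500 × cos(76°) = 2500 × 0.2419 = 604.8 km².
True area of county: 190000 × cos(40°) = 190000 × 0.7660 = 145500 km².
Ratio = 604.8 / 145500 ≈ 0.00416.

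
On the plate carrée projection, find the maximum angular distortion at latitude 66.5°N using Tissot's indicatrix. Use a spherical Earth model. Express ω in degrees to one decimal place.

50.9°

In the plate carrée (x = Rλ, y = Rφ), meridians are true-scale (h = 1) and parallels are stretched by k = sec φ.
At 66.5°: h = 1.000, k = 2.508; principal scales a = 2.508, b = 1.000.
sin(ω/2) = (a − b)/(a + b) = 1.508/3.508 = 0.4298, so ω = 2 arcsin(0.4298) ≈ 50.9°.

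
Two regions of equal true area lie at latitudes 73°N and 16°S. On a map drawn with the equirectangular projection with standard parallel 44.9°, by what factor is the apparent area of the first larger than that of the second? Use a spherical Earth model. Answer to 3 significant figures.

3.29

In the equirectangular projection with standard parallel φ₀ = 44.9° (x = Rλ cos φ₀, y = Rφ), meridians are true-scale (h = 1) and the parallel scale is k = cos φ₀ / cos φ.
Areal scale at 73°: h·k = 1.000 × 2.423 = 2.423.
Areal scale at 16°: h·k = 1.000 × 0.7369 = 0.7369.
Ratio = 2.423/0.7369 ≈ 3.29.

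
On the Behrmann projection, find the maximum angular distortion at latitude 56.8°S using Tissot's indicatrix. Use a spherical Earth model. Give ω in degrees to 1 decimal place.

50.8°

Behrmann is a cylindrical equal-area projection with standard parallels at ±30°. A cylindrical equal-area projection with standard parallel φ₀ has meridian scale h = cos φ / cos φ₀ and parallel scale k = cos φ₀ / cos φ (so areas are preserved, h·k = 1).
At 56.8°: h = 0.6323, k = 1.582; principal scales a = 1.582, b = 0.6323.
sin(ω/2) = (a − b)/(a + b) = 0.9493/2.214 = 0.4288, so ω = 2 arcsin(0.4288) ≈ 50.8°.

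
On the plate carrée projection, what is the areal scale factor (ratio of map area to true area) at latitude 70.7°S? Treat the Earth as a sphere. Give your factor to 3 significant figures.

Plate carrée maps x = Rλ, y = Rφ. The meridian scale is h = 1 and the parallel scale is k = 1/cos φ = sec φ.
Areal scale = h·k = 1 × sec φ; at 70.7°, h = 1.000, k = 3.026, so h·k = 3.026.

3.03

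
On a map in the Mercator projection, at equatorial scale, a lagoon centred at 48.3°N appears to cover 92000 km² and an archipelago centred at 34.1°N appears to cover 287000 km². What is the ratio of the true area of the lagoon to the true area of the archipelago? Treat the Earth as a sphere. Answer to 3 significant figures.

On Mercator the areal scale is sec²φ, so true area = apparent × cos²φ.
True area of lagoon: 92000 × cos²(48.3°) = 92000 × 0.4425 = 40710 km².
True area of archipelago: 287000 × cos²(34.1°) = 287000 × 0.6857 = 196800 km².
Ratio = 40710 / 196800 ≈ 0.207.

0.207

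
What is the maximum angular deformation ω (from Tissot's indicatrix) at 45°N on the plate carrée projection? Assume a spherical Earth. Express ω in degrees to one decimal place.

19.8°

Plate carrée maps x = Rλ, y = Rφ. The meridian scale is h = 1 and the parallel scale is k = 1/cos φ = sec φ.
At 45°: h = 1.000, k = 1.414; principal scales a = 1.414, b = 1.000.
sin(ω/2) = (a − b)/(a + b) = 0.4142/2.414 = 0.1716, so ω = 2 arcsin(0.1716) ≈ 19.8°.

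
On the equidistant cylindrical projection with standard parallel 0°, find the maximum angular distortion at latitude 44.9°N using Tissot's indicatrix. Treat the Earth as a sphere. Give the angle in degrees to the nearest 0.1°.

19.7°

For the equirectangular projection with φ₀ = 0 (plate carrée), h = 1 along meridians and k = sec φ along parallels.
At 44.9°: h = 1.000, k = 1.412; principal scales a = 1.412, b = 1.000.
sin(ω/2) = (a − b)/(a + b) = 0.4118/2.412 = 0.1707, so ω = 2 arcsin(0.1707) ≈ 19.7°.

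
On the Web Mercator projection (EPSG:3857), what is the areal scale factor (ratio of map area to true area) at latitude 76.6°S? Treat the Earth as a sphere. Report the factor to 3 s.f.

18.6

For Mercator, h = k = sec φ (a conformal cylindrical projection has a single point scale, 1/cos φ).
Areal scale = k² = sec²φ = 1/cos²(76.6°) = 1/0.2317² = 18.62.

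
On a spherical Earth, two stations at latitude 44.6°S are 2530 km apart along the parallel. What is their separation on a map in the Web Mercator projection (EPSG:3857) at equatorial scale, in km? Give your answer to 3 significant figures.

3550 km

The Mercator projection is conformal; its linear scale factor is the same in every direction and equals sec φ = 1/cos φ.
Along the parallel, k = sec 44.6° = 1/0.7120 = 1.404.
Map distance = 2530 × 1.404 ≈ 3550 km.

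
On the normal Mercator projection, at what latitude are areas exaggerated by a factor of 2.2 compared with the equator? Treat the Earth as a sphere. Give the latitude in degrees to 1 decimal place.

47.6°

Mercator areal scale is sec²φ.
sec²φ = 2.2  ⇒  cos²φ = 0.4545  ⇒  cos φ = 0.6742.
φ = arccos(0.6742) ≈ 47.6°.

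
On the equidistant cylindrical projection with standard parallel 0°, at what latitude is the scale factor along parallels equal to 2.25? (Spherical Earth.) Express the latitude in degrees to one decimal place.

63.6°

Plate carrée: h = 1, k = sec φ along parallels.
sec φ = 2.25  ⇒  cos φ = 0.4444  ⇒  φ ≈ 63.6°.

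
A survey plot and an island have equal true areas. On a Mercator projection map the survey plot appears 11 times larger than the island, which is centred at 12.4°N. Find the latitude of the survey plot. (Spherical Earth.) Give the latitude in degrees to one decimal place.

72.9°

On Mercator, (apparent₁)/(apparent₂) = sec²φ₁ / sec²φ₂ when true areas are equal.
cos²φ₂ / cos²φ₁ = 11  ⇒  cos φ₁ = cos 12.4° / √11 = 0.9767/3.317 = 0.2945.
φ₁ = arccos(0.2945) ≈ 72.9°.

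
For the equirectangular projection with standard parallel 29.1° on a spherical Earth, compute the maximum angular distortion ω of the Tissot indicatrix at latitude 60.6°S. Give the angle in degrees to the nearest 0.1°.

With standard parallel φ₀ = 29.1°, the equirectangular projection gives x = Rλ cos φ₀, y = Rφ, so h = 1 and k = cos 29.1° / cos φ.
At 60.6°: h = 1.000, k = 1.780; principal scales a = 1.780, b = 1.000.
sin(ω/2) = (a − b)/(a + b) = 0.7799/2.780 = 0.2806, so ω = 2 arcsin(0.2806) ≈ 32.6°.

32.6°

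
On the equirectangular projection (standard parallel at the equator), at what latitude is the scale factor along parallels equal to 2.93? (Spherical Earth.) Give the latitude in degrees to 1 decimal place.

70.0°

Plate carrée: h = 1, k = sec φ along parallels.
sec φ = 2.93  ⇒  cos φ = 0.3413  ⇒  φ ≈ 70.0°.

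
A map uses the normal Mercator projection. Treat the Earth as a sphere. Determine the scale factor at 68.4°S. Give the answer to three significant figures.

Mercator is conformal, so the point scale is isotropic: h = k = sec φ = 1/cos φ.
k = 1/cos 68.4° = 1/0.3681 = 2.716.

2.72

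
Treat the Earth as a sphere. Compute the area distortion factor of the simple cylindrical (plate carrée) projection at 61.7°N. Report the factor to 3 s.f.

Plate carrée maps x = Rλ, y = Rφ. The meridian scale is h = 1 and the parallel scale is k = 1/cos φ = sec φ.
Areal scale = h·k = 1 × sec φ; at 61.7°, h = 1.000, k = 2.109, so h·k = 2.109.

2.11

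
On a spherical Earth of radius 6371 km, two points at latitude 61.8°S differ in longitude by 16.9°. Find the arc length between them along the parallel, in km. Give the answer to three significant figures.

888 km

Arc length along a parallel = R cos φ · Δλ (with Δλ in radians).
= 6371 × cos 61.8° × (16.9° × π/180) = 6371 × 0.4726 × 0.2950 ≈ 888 km.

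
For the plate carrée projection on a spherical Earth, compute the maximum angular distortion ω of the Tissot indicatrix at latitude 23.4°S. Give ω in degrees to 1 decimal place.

4.9°

In the plate carrée (x = Rλ, y = Rφ), meridians are true-scale (h = 1) and parallels are stretched by k = sec φ.
At 23.4°: h = 1.000, k = 1.090; principal scales a = 1.090, b = 1.000.
sin(ω/2) = (a − b)/(a + b) = 0.08962/2.090 = 0.04289, so ω = 2 arcsin(0.04289) ≈ 4.9°.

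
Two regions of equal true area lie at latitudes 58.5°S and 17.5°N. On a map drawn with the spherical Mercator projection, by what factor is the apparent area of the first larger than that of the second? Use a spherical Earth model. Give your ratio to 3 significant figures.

Mercator is conformal with k = sec φ, so areal scale = k² = sec²φ.
At 58.5°: sec²(58.5°) = 1/0.5225² = 3.663.
At 17.5°: sec²(17.5°) = 1/0.9537² = 1.099.
Ratio = 3.663/1.099 = cos²(17.5°)/cos²(58.5°) ≈ 3.33.

3.33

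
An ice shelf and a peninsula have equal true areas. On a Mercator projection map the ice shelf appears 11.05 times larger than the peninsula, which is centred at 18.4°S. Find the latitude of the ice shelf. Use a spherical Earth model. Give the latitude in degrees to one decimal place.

73.4°

For equal true areas on Mercator, apparent areas scale as sec²φ, so the ratio is cos²φ₂ / cos²φ₁.
cos²φ₂ / cos²φ₁ = 11.05  ⇒  cos φ₁ = cos 18.4° / √11.05 = 0.9489/3.324 = 0.2854.
φ₁ = arccos(0.2854) ≈ 73.4°.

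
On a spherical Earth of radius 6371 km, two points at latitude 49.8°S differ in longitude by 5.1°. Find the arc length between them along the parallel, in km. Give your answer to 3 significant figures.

Arc length along a parallel = R cos φ · Δλ (with Δλ in radians).
= 6371 × cos 49.8° × (5.1° × π/180) = 6371 × 0.6455 × 0.08901 ≈ 366 km.

366 km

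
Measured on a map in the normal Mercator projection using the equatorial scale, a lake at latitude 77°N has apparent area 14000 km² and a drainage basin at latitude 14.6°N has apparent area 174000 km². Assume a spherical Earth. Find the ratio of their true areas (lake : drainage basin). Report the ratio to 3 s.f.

0.00435

Mercator's areal exaggeration is sec²φ; hence true area = (apparent area) · cos²φ.
True area of lake: 14000 × cos²(77°) = 14000 × 0.05060 = 708.4 km².
True area of drainage basin: 174000 × cos²(14.6°) = 174000 × 0.9365 = 162900 km².
Ratio = 708.4 / 162900 ≈ 0.00435.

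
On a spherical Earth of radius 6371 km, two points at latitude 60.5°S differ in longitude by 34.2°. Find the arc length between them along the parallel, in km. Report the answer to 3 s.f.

1870 km

Arc length along a parallel = R cos φ · Δλ (with Δλ in radians).
= 6371 × cos 60.5° × (34.2° × π/180) = 6371 × 0.4924 × 0.5969 ≈ 1870 km.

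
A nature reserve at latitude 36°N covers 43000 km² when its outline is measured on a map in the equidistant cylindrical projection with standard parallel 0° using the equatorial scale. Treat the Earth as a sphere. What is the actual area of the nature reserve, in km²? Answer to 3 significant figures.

In the plate carrée (x = Rλ, y = Rφ), meridians are true-scale (h = 1) and parallels are stretched by k = sec φ.
Areal scale = h·k = 1 × sec φ; at 36°, h = 1.000, k = 1.236, so h·k = 1.236.
True area = apparent / (areal scale) = 43000 / 1.236 ≈ 34800 km².

34800 km²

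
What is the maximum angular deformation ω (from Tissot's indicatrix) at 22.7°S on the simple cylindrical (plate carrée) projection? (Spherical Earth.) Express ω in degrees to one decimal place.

4.6°

For the equirectangular projection with φ₀ = 0 (plate carrée), h = 1 along meridians and k = sec φ along parallels.
At 22.7°: h = 1.000, k = 1.084; principal scales a = 1.084, b = 1.000.
sin(ω/2) = (a − b)/(a + b) = 0.08397/2.084 = 0.04029, so ω = 2 arcsin(0.04029) ≈ 4.6°.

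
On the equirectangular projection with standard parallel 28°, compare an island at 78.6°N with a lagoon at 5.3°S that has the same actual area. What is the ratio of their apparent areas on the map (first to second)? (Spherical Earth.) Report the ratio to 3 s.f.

The equidistant cylindrical projection with φ₀ = 28° has h = 1 (meridians true) and k = cos φ₀ / cos φ along parallels.
Areal scale at 78.6°: h·k = 1.000 × 4.467 = 4.467.
Areal scale at 5.3°: h·k = 1.000 × 0.8867 = 0.8867.
Ratio = 4.467/0.8867 ≈ 5.04.

5.04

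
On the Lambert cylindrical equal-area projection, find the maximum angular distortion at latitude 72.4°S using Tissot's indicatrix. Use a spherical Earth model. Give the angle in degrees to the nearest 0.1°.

112.7°

The Lambert cylindrical equal-area projection is the cylindrical equal-area projection with its standard parallel at the equator (φ₀ = 0). A cylindrical equal-area projection with standard parallel φ₀ has meridian scale h = cos φ / cos φ₀ and parallel scale k = cos φ₀ / cos φ (so areas are preserved, h·k = 1).
At 72.4°: h = 0.3024, k = 3.307; principal scales a = 3.307, b = 0.3024.
sin(ω/2) = (a − b)/(a + b) = 3.005/3.610 = 0.8325, so ω = 2 arcsin(0.8325) ≈ 112.7°.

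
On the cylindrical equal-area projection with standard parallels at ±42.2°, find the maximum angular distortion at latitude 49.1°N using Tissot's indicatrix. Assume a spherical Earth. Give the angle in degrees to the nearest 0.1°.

Cylindrical equal-area (φ₀ = 42.2°): h = cos φ / cos 42.2° along meridians, k = cos 42.2° / cos φ along parallels; h·k = 1.
At 49.1°: h = 0.8838, k = 1.131; principal scales a = 1.131, b = 0.8838.
sin(ω/2) = (a − b)/(a + b) = 0.2476/2.015 = 0.1229, so ω = 2 arcsin(0.1229) ≈ 14.1°.

14.1°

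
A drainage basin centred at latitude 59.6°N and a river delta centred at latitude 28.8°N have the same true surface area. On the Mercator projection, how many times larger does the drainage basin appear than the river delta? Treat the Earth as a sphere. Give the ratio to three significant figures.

3.00

Mercator areal scale is sec²φ.
At 59.6°: sec²(59.6°) = 1/0.5060² = 3.905.
At 28.8°: sec²(28.8°) = 1/0.8763² = 1.302.
Ratio = 3.905/1.302 = cos²(28.8°)/cos²(59.6°) ≈ 3.00.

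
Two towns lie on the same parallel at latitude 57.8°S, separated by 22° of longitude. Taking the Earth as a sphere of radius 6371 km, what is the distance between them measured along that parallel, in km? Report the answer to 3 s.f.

1300 km

Arc length along a parallel = R cos φ · Δλ (with Δλ in radians).
= 6371 × cos 57.8° × (22° × π/180) = 6371 × 0.5329 × 0.3840 ≈ 1300 km.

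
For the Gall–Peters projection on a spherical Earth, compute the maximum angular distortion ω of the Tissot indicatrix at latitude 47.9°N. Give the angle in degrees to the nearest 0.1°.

6.1°

Gall–Peters is a cylindrical equal-area projection with standard parallels at ±45°. A cylindrical equal-area projection with standard parallel φ₀ has meridian scale h = cos φ / cos φ₀ and parallel scale k = cos φ₀ / cos φ (so areas are preserved, h·k = 1).
At 47.9°: h = 0.9481, k = 1.055; principal scales a = 1.055, b = 0.9481.
sin(ω/2) = (a − b)/(a + b) = 0.1066/2.003 = 0.05322, so ω = 2 arcsin(0.05322) ≈ 6.1°.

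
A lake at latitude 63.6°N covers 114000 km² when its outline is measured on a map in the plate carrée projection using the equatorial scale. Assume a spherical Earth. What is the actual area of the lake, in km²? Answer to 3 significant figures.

For the equirectangular projection with φ₀ = 0 (plate carrée), h = 1 along meridians and k = sec φ along parallels.
Areal scale = h·k = 1 × sec φ; at 63.6°, h = 1.000, k = 2.249, so h·k = 2.249.
True area = apparent / (areal scale) = 114000 / 2.249 ≈ 50700 km².

50700 km²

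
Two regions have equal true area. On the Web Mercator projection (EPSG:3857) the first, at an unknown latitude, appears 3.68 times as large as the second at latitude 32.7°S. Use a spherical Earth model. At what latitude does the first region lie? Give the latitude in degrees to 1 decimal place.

64.0°

Mercator areal scale is sec²φ, so apparent-area ratio = sec²φ₁ / sec²φ₂ = cos²φ₂ / cos²φ₁.
cos²φ₂ / cos²φ₁ = 3.68  ⇒  cos φ₁ = cos 32.7° / √3.68 = 0.8415/1.918 = 0.4387.
φ₁ = arccos(0.4387) ≈ 64.0°.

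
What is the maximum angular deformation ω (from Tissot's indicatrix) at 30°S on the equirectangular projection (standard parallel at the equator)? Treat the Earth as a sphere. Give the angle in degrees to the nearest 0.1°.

8.2°

For the equirectangular projection with φ₀ = 0 (plate carrée), h = 1 along meridians and k = sec φ along parallels.
At 30°: h = 1.000, k = 1.155; principal scales a = 1.155, b = 1.000.
sin(ω/2) = (a − b)/(a + b) = 0.1547/2.155 = 0.07180, so ω = 2 arcsin(0.07180) ≈ 8.2°.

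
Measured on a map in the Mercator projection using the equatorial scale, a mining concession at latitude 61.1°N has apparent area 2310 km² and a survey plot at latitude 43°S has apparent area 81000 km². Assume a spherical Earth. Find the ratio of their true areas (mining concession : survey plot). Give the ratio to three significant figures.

0.0125

Since Mercator area scale is 1/cos²φ, the true area equals the apparent area multiplied by cos²φ.
True area of mining concession: 2310 × cos²(61.1°) = 2310 × 0.2336 = 539.5 km².
True area of survey plot: 81000 × cos²(43°) = 81000 × 0.5349 = 43330 km².
Ratio = 539.5 / 43330 ≈ 0.0125.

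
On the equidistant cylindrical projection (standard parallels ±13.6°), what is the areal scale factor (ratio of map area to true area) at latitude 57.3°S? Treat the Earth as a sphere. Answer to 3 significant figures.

1.80

With standard parallel φ₀ = 13.6°, the equirectangular projection gives x = Rλ cos φ₀, y = Rφ, so h = 1 and k = cos 13.6° / cos φ.
Areal scale = h·k = 1 × cos φ₀ / cos φ; at 57.3°, h = 1.000, k = 1.799, so h·k = 1.799.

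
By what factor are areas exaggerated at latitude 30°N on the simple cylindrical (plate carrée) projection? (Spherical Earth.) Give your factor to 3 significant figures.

1.15

In the plate carrée (x = Rλ, y = Rφ), meridians are true-scale (h = 1) and parallels are stretched by k = sec φ.
Areal scale = h·k = 1 × sec φ; at 30°, h = 1.000, k = 1.155, so h·k = 1.155.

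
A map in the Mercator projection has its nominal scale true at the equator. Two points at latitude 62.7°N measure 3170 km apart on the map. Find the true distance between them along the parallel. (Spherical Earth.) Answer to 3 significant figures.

The Mercator projection is conformal; its linear scale factor is the same in every direction and equals sec φ = 1/cos φ.
Along the parallel at 62.7°, map distances are exaggerated by k = sec 62.7° = 2.180.
True distance = 3170 / 2.180 = 3170 × cos 62.7° ≈ 1450 km.

1450 km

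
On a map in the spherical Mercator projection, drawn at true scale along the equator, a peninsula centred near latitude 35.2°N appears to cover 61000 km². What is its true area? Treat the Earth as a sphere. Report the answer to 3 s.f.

40700 km²

For Mercator, h = k = sec φ (a conformal cylindrical projection has a single point scale, 1/cos φ).
Areal scale = k² = sec²φ = 1/cos²(35.2°) = 1/0.8171² = 1.498.
True area = apparent / (areal scale) = 61000 / 1.498 ≈ 40700 km².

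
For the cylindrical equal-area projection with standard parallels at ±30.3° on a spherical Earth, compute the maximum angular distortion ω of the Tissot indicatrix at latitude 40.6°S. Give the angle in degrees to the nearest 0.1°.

14.7°

For cylindrical equal-area with standard parallel φ₀, h = cos φ / cos φ₀ and k = cos φ₀ / cos φ, so h·k = 1.
At 40.6°: h = 0.8794, k = 1.137; principal scales a = 1.137, b = 0.8794.
sin(ω/2) = (a − b)/(a + b) = 0.2577/2.017 = 0.1278, so ω = 2 arcsin(0.1278) ≈ 14.7°.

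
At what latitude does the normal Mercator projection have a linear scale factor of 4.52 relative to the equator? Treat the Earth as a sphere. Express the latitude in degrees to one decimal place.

Mercator scale is k = sec φ = 1/cos φ.
1/cos φ = 4.52  ⇒  cos φ = 0.2212  ⇒  φ = arccos(0.2212) ≈ 77.2°.

77.2°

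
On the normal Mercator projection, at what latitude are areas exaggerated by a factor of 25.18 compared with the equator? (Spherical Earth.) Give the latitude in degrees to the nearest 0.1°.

Mercator areal scale is sec²φ.
sec²φ = 25.18  ⇒  cos²φ = 0.03971  ⇒  cos φ = 0.1993.
φ = arccos(0.1993) ≈ 78.5°.

78.5°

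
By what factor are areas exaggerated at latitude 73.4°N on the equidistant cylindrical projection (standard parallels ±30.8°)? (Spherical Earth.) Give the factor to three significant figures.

With standard parallel φ₀ = 30.8°, the equirectangular projection gives x = Rλ cos φ₀, y = Rφ, so h = 1 and k = cos 30.8° / cos φ.
Areal scale = h·k = 1 × cos φ₀ / cos φ; at 73.4°, h = 1.000, k = 3.007, so h·k = 3.007.

3.01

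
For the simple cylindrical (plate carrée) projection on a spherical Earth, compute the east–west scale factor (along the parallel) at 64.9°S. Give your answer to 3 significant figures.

2.36

For the equirectangular projection with φ₀ = 0 (plate carrée), h = 1 along meridians and k = sec φ along parallels.
k = 1/cos 64.9° = 1/0.4242 = 2.357.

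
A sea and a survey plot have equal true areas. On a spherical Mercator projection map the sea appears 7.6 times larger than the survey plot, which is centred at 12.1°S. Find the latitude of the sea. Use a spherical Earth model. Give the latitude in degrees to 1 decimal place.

On Mercator, (apparent₁)/(apparent₂) = sec²φ₁ / sec²φ₂ when true areas are equal.
cos²φ₂ / cos²φ₁ = 7.6  ⇒  cos φ₁ = cos 12.1° / √7.6 = 0.9778/2.757 = 0.3547.
φ₁ = arccos(0.3547) ≈ 69.2°.

69.2°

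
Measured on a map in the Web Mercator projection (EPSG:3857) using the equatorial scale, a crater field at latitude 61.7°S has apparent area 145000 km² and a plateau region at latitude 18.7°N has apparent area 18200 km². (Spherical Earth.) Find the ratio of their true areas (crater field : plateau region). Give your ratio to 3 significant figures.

Since Mercator area scale is 1/cos²φ, the true area equals the apparent area multiplied by cos²φ.
True area of crater field: 145000 × cos²(61.7°) = 145000 × 0.2248 = 32590 km².
True area of plateau region: 18200 × cos²(18.7°) = 18200 × 0.8972 = 16330 km².
Ratio = 32590 / 16330 ≈ 2.00.

2.00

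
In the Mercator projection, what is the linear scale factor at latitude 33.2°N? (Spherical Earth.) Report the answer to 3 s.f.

The Mercator projection is conformal; its linear scale factor is the same in every direction and equals sec φ = 1/cos φ.
k = 1/cos 33.2° = 1/0.8368 = 1.195.

1.20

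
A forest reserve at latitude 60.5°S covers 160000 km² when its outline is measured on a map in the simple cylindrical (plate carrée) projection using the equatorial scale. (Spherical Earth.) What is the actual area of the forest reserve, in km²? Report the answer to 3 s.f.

78800 km²

Plate carrée maps x = Rλ, y = Rφ. The meridian scale is h = 1 and the parallel scale is k = 1/cos φ = sec φ.
Areal scale = h·k = 1 × sec φ; at 60.5°, h = 1.000, k = 2.031, so h·k = 2.031.
True area = apparent / (areal scale) = 160000 / 2.031 ≈ 78800 km².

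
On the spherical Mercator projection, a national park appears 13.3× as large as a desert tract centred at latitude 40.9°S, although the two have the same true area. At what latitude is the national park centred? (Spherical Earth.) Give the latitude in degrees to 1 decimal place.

78.0°

For equal true areas on Mercator, apparent areas scale as sec²φ, so the ratio is cos²φ₂ / cos²φ₁.
cos²φ₂ / cos²φ₁ = 13.3  ⇒  cos φ₁ = cos 40.9° / √13.3 = 0.7559/3.647 = 0.2073.
φ₁ = arccos(0.2073) ≈ 78.0°.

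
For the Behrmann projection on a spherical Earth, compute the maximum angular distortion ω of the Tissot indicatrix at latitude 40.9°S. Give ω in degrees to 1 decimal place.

15.5°

Behrmann is a cylindrical equal-area projection with standard parallels at ±30°. Cylindrical equal-area (φ₀ = 30°): h = cos φ / cos 30° along meridians, k = cos 30° / cos φ along parallels; h·k = 1.
At 40.9°: h = 0.8728, k = 1.146; principal scales a = 1.146, b = 0.8728.
sin(ω/2) = (a − b)/(a + b) = 0.2730/2.019 = 0.1352, so ω = 2 arcsin(0.1352) ≈ 15.5°.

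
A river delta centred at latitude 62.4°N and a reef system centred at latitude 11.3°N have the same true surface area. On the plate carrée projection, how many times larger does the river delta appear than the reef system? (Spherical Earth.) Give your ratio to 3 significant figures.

2.12

For the equirectangular projection with φ₀ = 0 (plate carrée), h = 1 along meridians and k = sec φ along parallels.
Areal scale at 62.4°: h·k = 1.000 × 2.158 = 2.158.
Areal scale at 11.3°: h·k = 1.000 × 1.020 = 1.020.
Ratio = 2.158/1.020 ≈ 2.12.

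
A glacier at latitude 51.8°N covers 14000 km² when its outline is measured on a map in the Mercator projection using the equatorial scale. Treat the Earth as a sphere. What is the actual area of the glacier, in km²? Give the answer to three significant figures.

Mercator is conformal, so the point scale is isotropic: h = k = sec φ = 1/cos φ.
Areal scale = k² = sec²φ = 1/cos²(51.8°) = 1/0.6184² = 2.615.
True area = apparent / (areal scale) = 14000 / 2.615 ≈ 5350 km².

5350 km²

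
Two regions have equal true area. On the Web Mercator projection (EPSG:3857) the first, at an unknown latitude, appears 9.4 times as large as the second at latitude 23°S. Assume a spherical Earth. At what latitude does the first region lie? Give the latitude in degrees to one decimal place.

On Mercator, (apparent₁)/(apparent₂) = sec²φ₁ / sec²φ₂ when true areas are equal.
cos²φ₂ / cos²φ₁ = 9.4  ⇒  cos φ₁ = cos 23° / √9.4 = 0.9205/3.066 = 0.3002.
φ₁ = arccos(0.3002) ≈ 72.5°.

72.5°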